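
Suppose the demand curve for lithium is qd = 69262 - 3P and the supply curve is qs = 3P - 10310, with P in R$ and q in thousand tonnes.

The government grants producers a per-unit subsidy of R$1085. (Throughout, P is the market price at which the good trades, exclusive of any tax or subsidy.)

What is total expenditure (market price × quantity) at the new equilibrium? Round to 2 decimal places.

Solve the original market: 69262 - 3P = 3P - 10310, hence P = 13262 and q = 29476.
Since sellers receive the price plus the subsidy, the effective supply curve becomes qs = 3P - 7055.
New equilibrium: 69262 - 3P = 3P - 7055 ⇒ 76317 = 6P ⇒ P = 12719.5, q = 31103.5.
New expenditure = 12719.5 × 31103.5 = 395620968.25.

395620968.25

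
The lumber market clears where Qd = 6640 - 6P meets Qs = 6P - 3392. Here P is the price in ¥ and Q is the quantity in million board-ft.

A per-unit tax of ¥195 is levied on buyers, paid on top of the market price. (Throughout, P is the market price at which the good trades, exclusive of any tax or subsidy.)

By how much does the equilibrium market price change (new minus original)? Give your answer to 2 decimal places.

-97.50

Initially, 6640 - 6P = 6P - 3392, so 10032 = 12P and P = 836, Q = 1624.
Since buyers pay the price plus the tax, the effective demand curve becomes Qd = 5470 - 6P.
New equilibrium: 5470 - 6P = 6P - 3392 ⇒ 8862 = 12P ⇒ P = 738.5, Q = 1039.
ΔP = 738.5 − 836 = -97.50.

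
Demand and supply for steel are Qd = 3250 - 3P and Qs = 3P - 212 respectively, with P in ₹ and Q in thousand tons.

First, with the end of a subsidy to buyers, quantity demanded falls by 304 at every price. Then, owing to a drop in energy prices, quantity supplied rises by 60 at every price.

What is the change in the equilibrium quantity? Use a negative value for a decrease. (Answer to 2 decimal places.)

-122.00

Before the shock: 3250 - 3P = 3P - 212 ⇒ 3462 = 6P ⇒ P = 577, Q = 1519.
The shock moves the curves to Qd = 2946 - 3P and Qs = 3P - 152.
Clearing the new market: 2946 - 3P = 3P - 152, so P = 1549/3 ≈ 516.3333 and Q = 1397.
ΔQ = 1397 − 1519 = -122.00.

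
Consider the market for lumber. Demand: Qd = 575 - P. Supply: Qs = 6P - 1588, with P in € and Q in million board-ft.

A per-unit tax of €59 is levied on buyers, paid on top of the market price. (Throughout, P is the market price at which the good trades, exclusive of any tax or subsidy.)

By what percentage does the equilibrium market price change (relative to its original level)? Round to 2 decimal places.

-2.73

Before the shock: 575 - P = 6P - 1588 ⇒ 2163 = 7P ⇒ P = 309, Q = 266.
Since buyers pay the price plus the tax, the effective demand curve becomes Qd = 516 - P.
Equate the new curves: 516 - P = 6P - 1588, giving 2104 = 7P, P = 2104/7 ≈ 300.5714, Q = 1508/7 ≈ 215.4286.
%ΔP = (300.5714 − 309) / 309 × 100 = -2.73%.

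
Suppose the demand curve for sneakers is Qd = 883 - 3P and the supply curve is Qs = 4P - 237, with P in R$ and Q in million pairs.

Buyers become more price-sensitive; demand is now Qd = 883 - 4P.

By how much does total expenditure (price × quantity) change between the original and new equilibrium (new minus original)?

Initially, 883 - 3P = 4P - 237, so 1120 = 7P and P = 160, Q = 403.
The new curves are Qd = 883 - 4P (demand) and Qs = 4P - 237 (supply).
Equate the new curves: 883 - 4P = 4P - 237, giving 1120 = 8P, P = 140, Q = 323.
Expenditure moves from 160×403 = 64480 to 140×323 = 45220; change = -19260.

-19260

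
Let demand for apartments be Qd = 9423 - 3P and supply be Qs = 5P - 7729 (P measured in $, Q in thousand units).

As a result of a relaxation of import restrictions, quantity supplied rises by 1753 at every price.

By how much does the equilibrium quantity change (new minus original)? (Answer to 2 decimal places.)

Before the shock: 9423 - 3P = 5P - 7729 ⇒ 17152 = 8P ⇒ P = 2144, Q = 2991.
The shock moves the curves to Qd = 9423 - 3P and Qs = 5P - 5976.
Clearing the new market: 9423 - 3P = 5P - 5976, so P = 1924.875 and Q = 3648.375.
ΔQ = 3648.375 − 2991 = +657.38.

+657.38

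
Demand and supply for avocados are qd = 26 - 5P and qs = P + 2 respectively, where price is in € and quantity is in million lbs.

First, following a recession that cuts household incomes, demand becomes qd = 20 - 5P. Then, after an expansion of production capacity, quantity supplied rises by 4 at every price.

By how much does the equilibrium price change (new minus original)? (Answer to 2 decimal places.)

Solve the original market: 26 - 5P = P + 2, hence P = 4 and q = 6.
With the change applied: demand qd = 20 - 5P, supply qs = P + 6.
New equilibrium: 20 - 5P = P + 6 ⇒ 14 = 6P ⇒ P = 7/3 ≈ 2.3333, q = 25/3 ≈ 8.3333.
ΔP = 2.3333 − 4 = -1.67.

-1.67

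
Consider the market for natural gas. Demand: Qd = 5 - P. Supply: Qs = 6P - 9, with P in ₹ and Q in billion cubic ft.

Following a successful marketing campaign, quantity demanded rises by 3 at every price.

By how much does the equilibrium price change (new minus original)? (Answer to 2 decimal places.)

+0.43

Before the shock: 5 - P = 6P - 9 ⇒ 14 = 7P ⇒ P = 2, Q = 3.
The shock moves the curves to Qd = 8 - P and Qs = 6P - 9.
Equate the new curves: 8 - P = 6P - 9, giving 17 = 7P, P = 17/7 ≈ 2.4286, Q = 39/7 ≈ 5.5714.
ΔP = 2.4286 − 2 = +0.43.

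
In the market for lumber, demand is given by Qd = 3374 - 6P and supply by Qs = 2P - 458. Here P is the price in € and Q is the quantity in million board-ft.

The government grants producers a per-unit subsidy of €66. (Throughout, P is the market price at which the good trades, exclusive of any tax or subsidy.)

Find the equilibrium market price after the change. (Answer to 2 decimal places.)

Original equilibrium: 3374 - 6P = 2P - 458 gives 3832 = 8P, so P = 479 and Q = 500.
Since sellers receive the price plus the subsidy, the effective supply curve becomes Qs = 2P - 326.
Clearing the new market: 3374 - 6P = 2P - 326, so P = 462.5 and Q = 599.

462.50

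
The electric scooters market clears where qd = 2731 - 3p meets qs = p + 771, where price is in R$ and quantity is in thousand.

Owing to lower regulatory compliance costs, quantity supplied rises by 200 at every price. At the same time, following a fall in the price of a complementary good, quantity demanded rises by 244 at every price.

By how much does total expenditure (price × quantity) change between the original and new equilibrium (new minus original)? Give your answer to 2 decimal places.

Original equilibrium: 2731 - 3p = p + 771 gives 1960 = 4p, so p = 490 and q = 1261.
With the change applied: demand qd = 2975 - 3p, supply qs = p + 971.
Clearing the new market: 2975 - 3p = p + 971, so p = 501 and q = 1472.
Expenditure moves from 490×1261 = 617890 to 501×1472 = 737472; change = +119582.00.

+119582.00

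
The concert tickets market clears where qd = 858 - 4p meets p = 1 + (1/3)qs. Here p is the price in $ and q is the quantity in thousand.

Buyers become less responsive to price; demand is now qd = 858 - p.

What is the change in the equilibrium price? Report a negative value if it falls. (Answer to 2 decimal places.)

Initially, 858 - 4p = 3p - 3, so 861 = 7p and p = 123, q = 366.
The new curves are qd = 858 - p (demand) and qs = 3p - 3 (supply).
Equate the new curves: 858 - p = 3p - 3, giving 861 = 4p, p = 215.25, q = 642.75.
Δp = 215.25 − 123 = +92.25.

+92.25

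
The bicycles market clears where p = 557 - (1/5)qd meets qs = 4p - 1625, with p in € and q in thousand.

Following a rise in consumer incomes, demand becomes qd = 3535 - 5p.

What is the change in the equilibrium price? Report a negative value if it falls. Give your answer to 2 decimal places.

+83.33

Initially, 2785 - 5p = 4p - 1625, so 4410 = 9p and p = 490, q = 335.
With the change applied: demand qd = 3535 - 5p, supply qs = 4p - 1625.
New equilibrium: 3535 - 5p = 4p - 1625 ⇒ 5160 = 9p ⇒ p = 1720/3 ≈ 573.3333, q = 2005/3 ≈ 668.3333.
Δp = 573.3333 − 490 = +83.33.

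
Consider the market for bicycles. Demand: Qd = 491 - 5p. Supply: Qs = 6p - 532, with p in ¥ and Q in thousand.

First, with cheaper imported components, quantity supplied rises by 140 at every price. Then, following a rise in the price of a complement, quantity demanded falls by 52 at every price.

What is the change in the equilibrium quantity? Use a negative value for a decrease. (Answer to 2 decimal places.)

Original equilibrium: 491 - 5p = 6p - 532 gives 1023 = 11p, so p = 93 and Q = 26.
The new curves are Qd = 439 - 5p (demand) and Qs = 6p - 392 (supply).
Setting them equal: 439 - 5p = 6p - 392 → 831 = 11p, so p = 831/11 ≈ 75.5455 and Q = 674/11 ≈ 61.2727.
ΔQ = 61.2727 − 26 = +35.27.

+35.27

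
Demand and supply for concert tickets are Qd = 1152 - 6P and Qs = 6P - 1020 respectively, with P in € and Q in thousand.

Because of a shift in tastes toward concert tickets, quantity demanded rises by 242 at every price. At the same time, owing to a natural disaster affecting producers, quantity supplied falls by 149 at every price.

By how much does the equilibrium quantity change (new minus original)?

+46.5

Solve the original market: 1152 - 6P = 6P - 1020, hence P = 181 and Q = 66.
After the shift, demand is Qd = 1394 - 6P and supply is Qs = 6P - 1169.
New equilibrium: 1394 - 6P = 6P - 1169 ⇒ 2563 = 12P ⇒ P = 2563/12 ≈ 213.5833, Q = 112.5.
ΔQ = 112.5 − 66 = +46.5.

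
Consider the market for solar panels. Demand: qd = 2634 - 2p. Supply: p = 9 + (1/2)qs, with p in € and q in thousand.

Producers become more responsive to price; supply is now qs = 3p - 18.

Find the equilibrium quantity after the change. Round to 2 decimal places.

1573.20

Before the shock: 2634 - 2p = 2p - 18 ⇒ 2652 = 4p ⇒ p = 663, q = 1308.
With the change applied: demand qd = 2634 - 2p, supply qs = 3p - 18.
Setting them equal: 2634 - 2p = 3p - 18 → 2652 = 5p, so p = 530.4 and q = 1573.2.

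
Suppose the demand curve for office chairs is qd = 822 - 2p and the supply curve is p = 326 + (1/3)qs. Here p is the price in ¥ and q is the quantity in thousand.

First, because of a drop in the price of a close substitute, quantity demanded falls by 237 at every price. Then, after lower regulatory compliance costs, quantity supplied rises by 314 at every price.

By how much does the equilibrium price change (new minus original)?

Before the shock: 822 - 2p = 3p - 978 ⇒ 1800 = 5p ⇒ p = 360, q = 102.
The new curves are qd = 585 - 2p (demand) and qs = 3p - 664 (supply).
Clearing the new market: 585 - 2p = 3p - 664, so p = 249.8 and q = 85.4.
Δp = 249.8 − 360 = -110.2.

-110.2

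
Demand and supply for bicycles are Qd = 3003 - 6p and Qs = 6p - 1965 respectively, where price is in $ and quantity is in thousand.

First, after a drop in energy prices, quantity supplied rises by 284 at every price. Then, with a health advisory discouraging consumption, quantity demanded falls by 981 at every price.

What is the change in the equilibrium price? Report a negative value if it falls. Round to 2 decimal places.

-105.42

Initially, 3003 - 6p = 6p - 1965, so 4968 = 12p and p = 414, Q = 519.
The new curves are Qd = 2022 - 6p (demand) and Qs = 6p - 1681 (supply).
New equilibrium: 2022 - 6p = 6p - 1681 ⇒ 3703 = 12p ⇒ p = 3703/12 ≈ 308.5833, Q = 170.5.
Δp = 308.5833 − 414 = -105.42.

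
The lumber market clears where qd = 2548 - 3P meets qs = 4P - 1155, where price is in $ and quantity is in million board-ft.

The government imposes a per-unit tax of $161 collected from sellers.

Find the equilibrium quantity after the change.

Before the shock: 2548 - 3P = 4P - 1155 ⇒ 3703 = 7P ⇒ P = 529, q = 961.
Since sellers keep the price net of the tax, the effective supply curve becomes qs = 4P - 1799.
Equate the new curves: 2548 - 3P = 4P - 1799, giving 4347 = 7P, P = 621, q = 685.

685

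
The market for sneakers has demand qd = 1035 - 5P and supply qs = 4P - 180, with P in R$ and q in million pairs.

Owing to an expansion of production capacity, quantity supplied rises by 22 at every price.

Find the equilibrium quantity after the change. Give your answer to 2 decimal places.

372.22

Initially, 1035 - 5P = 4P - 180, so 1215 = 9P and P = 135, q = 360.
With the change applied: demand qd = 1035 - 5P, supply qs = 4P - 158.
Equate the new curves: 1035 - 5P = 4P - 158, giving 1193 = 9P, P = 1193/9 ≈ 132.5556, q = 3350/9 ≈ 372.2222.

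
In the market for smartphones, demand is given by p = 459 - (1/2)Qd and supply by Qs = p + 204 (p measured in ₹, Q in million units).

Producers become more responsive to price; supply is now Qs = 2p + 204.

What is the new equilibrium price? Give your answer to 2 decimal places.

Solve the original market: 918 - 2p = p + 204, hence p = 238 and Q = 442.
The shock moves the curves to Qd = 918 - 2p and Qs = 2p + 204.
Setting them equal: 918 - 2p = 2p + 204 → 714 = 4p, so p = 178.5 and Q = 561.

178.50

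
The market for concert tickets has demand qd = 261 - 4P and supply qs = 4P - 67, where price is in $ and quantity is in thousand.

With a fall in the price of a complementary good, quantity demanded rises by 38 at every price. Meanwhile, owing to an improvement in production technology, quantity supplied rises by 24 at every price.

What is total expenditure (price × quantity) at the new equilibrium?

Original equilibrium: 261 - 4P = 4P - 67 gives 328 = 8P, so P = 41 and q = 97.
With the change applied: demand qd = 299 - 4P, supply qs = 4P - 43.
Clearing the new market: 299 - 4P = 4P - 43, so P = 42.75 and q = 128.
New expenditure = 42.75 × 128 = 5472.

5472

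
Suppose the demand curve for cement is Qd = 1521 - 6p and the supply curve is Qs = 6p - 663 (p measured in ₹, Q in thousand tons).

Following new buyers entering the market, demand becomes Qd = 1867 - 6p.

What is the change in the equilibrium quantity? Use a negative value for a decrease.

Solve the original market: 1521 - 6p = 6p - 663, hence p = 182 and Q = 429.
The shock moves the curves to Qd = 1867 - 6p and Qs = 6p - 663.
Equate the new curves: 1867 - 6p = 6p - 663, giving 2530 = 12p, p = 1265/6 ≈ 210.8333, Q = 602.
ΔQ = 602 − 429 = +173.

+173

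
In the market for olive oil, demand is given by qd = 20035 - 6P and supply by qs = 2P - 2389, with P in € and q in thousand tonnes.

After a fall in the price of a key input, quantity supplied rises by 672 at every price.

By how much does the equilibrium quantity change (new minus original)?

Before the shock: 20035 - 6P = 2P - 2389 ⇒ 22424 = 8P ⇒ P = 2803, q = 3217.
After the shift, demand is qd = 20035 - 6P and supply is qs = 2P - 1717.
Setting them equal: 20035 - 6P = 2P - 1717 → 21752 = 8P, so P = 2719 and q = 3721.
Δq = 3721 − 3217 = +504.

+504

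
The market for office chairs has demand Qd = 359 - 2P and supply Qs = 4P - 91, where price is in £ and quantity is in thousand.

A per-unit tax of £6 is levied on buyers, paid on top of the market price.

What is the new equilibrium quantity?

Initially, 359 - 2P = 4P - 91, so 450 = 6P and P = 75, Q = 209.
Since buyers pay the price plus the tax, the effective demand curve becomes Qd = 347 - 2P.
Setting them equal: 347 - 2P = 4P - 91 → 438 = 6P, so P = 73 and Q = 201.

201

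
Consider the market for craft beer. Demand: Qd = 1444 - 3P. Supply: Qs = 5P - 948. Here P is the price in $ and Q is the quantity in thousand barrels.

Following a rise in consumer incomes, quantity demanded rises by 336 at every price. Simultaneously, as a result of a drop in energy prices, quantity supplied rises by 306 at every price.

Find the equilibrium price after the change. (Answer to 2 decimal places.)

302.75

Solve the original market: 1444 - 3P = 5P - 948, hence P = 299 and Q = 547.
The shock moves the curves to Qd = 1780 - 3P and Qs = 5P - 642.
Clearing the new market: 1780 - 3P = 5P - 642, so P = 302.75 and Q = 871.75.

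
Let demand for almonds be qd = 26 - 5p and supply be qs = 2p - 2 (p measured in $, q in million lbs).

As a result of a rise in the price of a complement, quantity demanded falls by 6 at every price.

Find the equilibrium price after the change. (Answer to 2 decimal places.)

3.14

Initially, 26 - 5p = 2p - 2, so 28 = 7p and p = 4, q = 6.
The shock moves the curves to qd = 20 - 5p and qs = 2p - 2.
Setting them equal: 20 - 5p = 2p - 2 → 22 = 7p, so p = 22/7 ≈ 3.1429 and q = 30/7 ≈ 4.2857.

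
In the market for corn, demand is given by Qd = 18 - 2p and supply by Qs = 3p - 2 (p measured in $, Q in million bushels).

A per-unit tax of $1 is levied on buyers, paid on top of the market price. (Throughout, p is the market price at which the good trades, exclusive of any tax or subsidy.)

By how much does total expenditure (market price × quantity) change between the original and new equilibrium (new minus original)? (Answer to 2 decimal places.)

-8.32

Before the shock: 18 - 2p = 3p - 2 ⇒ 20 = 5p ⇒ p = 4, Q = 10.
Since buyers pay the price plus the tax, the effective demand curve becomes Qd = 16 - 2p.
Clearing the new market: 16 - 2p = 3p - 2, so p = 3.6 and Q = 8.8.
Expenditure moves from 4×10 = 40 to 3.6×8.8 = 31.68; change = -8.32.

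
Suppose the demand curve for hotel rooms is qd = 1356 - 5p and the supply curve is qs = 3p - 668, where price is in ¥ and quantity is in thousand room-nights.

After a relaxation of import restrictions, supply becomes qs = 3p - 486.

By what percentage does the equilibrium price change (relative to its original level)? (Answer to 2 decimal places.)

-8.99

Before the shock: 1356 - 5p = 3p - 668 ⇒ 2024 = 8p ⇒ p = 253, q = 91.
The shock moves the curves to qd = 1356 - 5p and qs = 3p - 486.
Setting them equal: 1356 - 5p = 3p - 486 → 1842 = 8p, so p = 230.25 and q = 204.75.
%Δp = (230.25 − 253) / 253 × 100 = -8.99%.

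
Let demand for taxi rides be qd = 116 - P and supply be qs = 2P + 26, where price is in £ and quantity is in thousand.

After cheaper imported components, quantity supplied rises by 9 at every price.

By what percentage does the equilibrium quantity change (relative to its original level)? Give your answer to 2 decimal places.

Initially, 116 - P = 2P + 26, so 90 = 3P and P = 30, q = 86.
The new curves are qd = 116 - P (demand) and qs = 2P + 35 (supply).
Clearing the new market: 116 - P = 2P + 35, so P = 27 and q = 89.
%Δq = (89 − 86) / 86 × 100 = +3.49%.

+3.49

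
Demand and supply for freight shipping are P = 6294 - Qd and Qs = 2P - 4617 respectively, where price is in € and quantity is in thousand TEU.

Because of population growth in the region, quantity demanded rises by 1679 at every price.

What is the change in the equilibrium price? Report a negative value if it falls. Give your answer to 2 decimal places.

Solve the original market: 6294 - P = 2P - 4617, hence P = 3637 and Q = 2657.
The new curves are Qd = 7973 - P (demand) and Qs = 2P - 4617 (supply).
Clearing the new market: 7973 - P = 2P - 4617, so P = 12590/3 ≈ 4196.6667 and Q = 11329/3 ≈ 3776.3333.
ΔP = 4196.6667 − 3637 = +559.67.

+559.67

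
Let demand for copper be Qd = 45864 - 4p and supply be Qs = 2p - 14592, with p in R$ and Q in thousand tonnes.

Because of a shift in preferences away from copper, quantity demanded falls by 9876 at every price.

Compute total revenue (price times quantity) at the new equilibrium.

19119240

Initially, 45864 - 4p = 2p - 14592, so 60456 = 6p and p = 10076, Q = 5560.
The shock moves the curves to Qd = 35988 - 4p and Qs = 2p - 14592.
Setting them equal: 35988 - 4p = 2p - 14592 → 50580 = 6p, so p = 8430 and Q = 2268.
New expenditure = 8430 × 2268 = 19119240.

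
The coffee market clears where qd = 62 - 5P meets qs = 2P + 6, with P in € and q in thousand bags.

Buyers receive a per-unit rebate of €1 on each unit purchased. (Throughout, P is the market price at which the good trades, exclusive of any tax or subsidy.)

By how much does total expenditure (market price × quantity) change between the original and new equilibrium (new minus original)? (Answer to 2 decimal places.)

Initially, 62 - 5P = 2P + 6, so 56 = 7P and P = 8, q = 22.
Since buyers' out-of-pocket price is the market price minus the rebate, the effective demand curve becomes qd = 67 - 5P.
New equilibrium: 67 - 5P = 2P + 6 ⇒ 61 = 7P ⇒ P = 61/7 ≈ 8.7143, q = 164/7 ≈ 23.4286.
Expenditure moves from 8×22 = 176 to 8.7143×23.4286 = 204.1633; change = +28.16.

+28.16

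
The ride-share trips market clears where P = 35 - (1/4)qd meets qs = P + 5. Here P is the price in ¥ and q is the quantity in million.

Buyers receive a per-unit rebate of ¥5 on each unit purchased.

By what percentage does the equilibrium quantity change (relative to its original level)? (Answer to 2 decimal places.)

+12.50

Initially, 140 - 4P = P + 5, so 135 = 5P and P = 27, q = 32.
Since buyers' out-of-pocket price is the market price minus the rebate, the effective demand curve becomes qd = 160 - 4P.
Setting them equal: 160 - 4P = P + 5 → 155 = 5P, so P = 31 and q = 36.
%Δq = (36 − 32) / 32 × 100 = +12.50%.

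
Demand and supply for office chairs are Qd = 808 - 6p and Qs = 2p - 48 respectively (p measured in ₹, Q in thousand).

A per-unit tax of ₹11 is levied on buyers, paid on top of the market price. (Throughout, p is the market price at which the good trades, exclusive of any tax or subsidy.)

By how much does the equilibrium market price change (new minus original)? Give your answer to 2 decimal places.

-8.25

Solve the original market: 808 - 6p = 2p - 48, hence p = 107 and Q = 166.
Since buyers pay the price plus the tax, the effective demand curve becomes Qd = 742 - 6p.
Clearing the new market: 742 - 6p = 2p - 48, so p = 98.75 and Q = 149.5.
Δp = 98.75 − 107 = -8.25.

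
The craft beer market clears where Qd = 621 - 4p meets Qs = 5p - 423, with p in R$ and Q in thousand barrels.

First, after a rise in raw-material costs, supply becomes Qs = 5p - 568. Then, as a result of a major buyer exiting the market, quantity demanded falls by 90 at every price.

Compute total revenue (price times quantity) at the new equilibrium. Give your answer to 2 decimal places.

5196.51

Before the shock: 621 - 4p = 5p - 423 ⇒ 1044 = 9p ⇒ p = 116, Q = 157.
With the change applied: demand Qd = 531 - 4p, supply Qs = 5p - 568.
New equilibrium: 531 - 4p = 5p - 568 ⇒ 1099 = 9p ⇒ p = 1099/9 ≈ 122.1111, Q = 383/9 ≈ 42.5556.
New expenditure = 122.1111 × 42.5556 = 5196.51.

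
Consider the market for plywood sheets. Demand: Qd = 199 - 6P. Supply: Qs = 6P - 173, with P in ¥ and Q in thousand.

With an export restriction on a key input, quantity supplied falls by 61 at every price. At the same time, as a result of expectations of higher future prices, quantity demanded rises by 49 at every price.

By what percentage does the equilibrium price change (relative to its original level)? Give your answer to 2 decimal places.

+29.57

Solve the original market: 199 - 6P = 6P - 173, hence P = 31 and Q = 13.
With the change applied: demand Qd = 248 - 6P, supply Qs = 6P - 234.
Setting them equal: 248 - 6P = 6P - 234 → 482 = 12P, so P = 241/6 ≈ 40.1667 and Q = 7.
%ΔP = (40.1667 − 31) / 31 × 100 = +29.57%.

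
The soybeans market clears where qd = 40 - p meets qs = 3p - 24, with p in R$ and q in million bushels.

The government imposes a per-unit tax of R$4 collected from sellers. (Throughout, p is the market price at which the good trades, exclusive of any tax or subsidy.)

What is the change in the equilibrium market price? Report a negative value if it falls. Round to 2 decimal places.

Original equilibrium: 40 - p = 3p - 24 gives 64 = 4p, so p = 16 and q = 24.
Since sellers keep the price net of the tax, the effective supply curve becomes qs = 3p - 36.
Clearing the new market: 40 - p = 3p - 36, so p = 19 and q = 21.
Δp = 19 − 16 = +3.00.

+3.00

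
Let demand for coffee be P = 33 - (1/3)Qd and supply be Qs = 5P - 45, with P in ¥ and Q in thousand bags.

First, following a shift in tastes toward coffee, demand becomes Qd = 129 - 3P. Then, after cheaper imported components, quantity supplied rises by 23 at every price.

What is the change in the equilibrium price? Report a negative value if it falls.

+0.875

Solve the original market: 99 - 3P = 5P - 45, hence P = 18 and Q = 45.
With the change applied: demand Qd = 129 - 3P, supply Qs = 5P - 22.
Setting them equal: 129 - 3P = 5P - 22 → 151 = 8P, so P = 18.875 and Q = 72.375.
ΔP = 18.875 − 18 = +0.875.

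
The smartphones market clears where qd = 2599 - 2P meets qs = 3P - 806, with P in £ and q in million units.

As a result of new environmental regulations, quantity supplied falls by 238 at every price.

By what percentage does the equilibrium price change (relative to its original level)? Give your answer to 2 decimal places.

+6.99

Solve the original market: 2599 - 2P = 3P - 806, hence P = 681 and q = 1237.
With the change applied: demand qd = 2599 - 2P, supply qs = 3P - 1044.
New equilibrium: 2599 - 2P = 3P - 1044 ⇒ 3643 = 5P ⇒ P = 728.6, q = 1141.8.
%ΔP = (728.6 − 681) / 681 × 100 = +6.99%.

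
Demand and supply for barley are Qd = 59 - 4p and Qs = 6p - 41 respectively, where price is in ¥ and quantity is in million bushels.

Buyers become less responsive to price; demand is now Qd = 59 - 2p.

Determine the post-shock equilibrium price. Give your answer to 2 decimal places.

12.50

Initially, 59 - 4p = 6p - 41, so 100 = 10p and p = 10, Q = 19.
With the change applied: demand Qd = 59 - 2p, supply Qs = 6p - 41.
Clearing the new market: 59 - 2p = 6p - 41, so p = 12.5 and Q = 34.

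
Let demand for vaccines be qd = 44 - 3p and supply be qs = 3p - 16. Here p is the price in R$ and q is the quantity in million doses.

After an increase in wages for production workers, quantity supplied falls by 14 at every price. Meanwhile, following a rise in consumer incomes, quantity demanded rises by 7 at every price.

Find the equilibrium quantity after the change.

10.5

Solve the original market: 44 - 3p = 3p - 16, hence p = 10 and q = 14.
With the change applied: demand qd = 51 - 3p, supply qs = 3p - 30.
Setting them equal: 51 - 3p = 3p - 30 → 81 = 6p, so p = 13.5 and q = 10.5.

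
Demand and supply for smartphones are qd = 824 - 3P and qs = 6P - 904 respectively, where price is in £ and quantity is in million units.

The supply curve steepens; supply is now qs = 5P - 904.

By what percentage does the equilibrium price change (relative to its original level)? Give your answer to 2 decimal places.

Original equilibrium: 824 - 3P = 6P - 904 gives 1728 = 9P, so P = 192 and q = 248.
The shock moves the curves to qd = 824 - 3P and qs = 5P - 904.
Clearing the new market: 824 - 3P = 5P - 904, so P = 216 and q = 176.
%ΔP = (216 − 192) / 192 × 100 = +12.50%.

+12.50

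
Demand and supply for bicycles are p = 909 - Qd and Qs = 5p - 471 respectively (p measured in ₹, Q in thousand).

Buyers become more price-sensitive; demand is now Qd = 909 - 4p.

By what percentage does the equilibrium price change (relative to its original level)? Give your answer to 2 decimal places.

-33.33

Initially, 909 - p = 5p - 471, so 1380 = 6p and p = 230, Q = 679.
The shock moves the curves to Qd = 909 - 4p and Qs = 5p - 471.
Equate the new curves: 909 - 4p = 5p - 471, giving 1380 = 9p, p = 460/3 ≈ 153.3333, Q = 887/3 ≈ 295.6667.
%Δp = (153.3333 − 230) / 230 × 100 = -33.33%.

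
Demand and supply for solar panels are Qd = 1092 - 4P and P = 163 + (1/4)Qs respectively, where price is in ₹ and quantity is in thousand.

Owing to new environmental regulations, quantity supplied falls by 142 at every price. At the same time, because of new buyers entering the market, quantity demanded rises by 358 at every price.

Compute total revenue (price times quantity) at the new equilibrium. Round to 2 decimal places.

Before the shock: 1092 - 4P = 4P - 652 ⇒ 1744 = 8P ⇒ P = 218, Q = 220.
The shock moves the curves to Qd = 1450 - 4P and Qs = 4P - 794.
Equate the new curves: 1450 - 4P = 4P - 794, giving 2244 = 8P, P = 280.5, Q = 328.
New expenditure = 280.5 × 328 = 92004.00.

92004.00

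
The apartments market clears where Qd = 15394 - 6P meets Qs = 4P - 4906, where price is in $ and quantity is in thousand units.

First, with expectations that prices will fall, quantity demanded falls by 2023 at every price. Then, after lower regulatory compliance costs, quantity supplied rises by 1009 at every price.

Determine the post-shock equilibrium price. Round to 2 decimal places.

Before the shock: 15394 - 6P = 4P - 4906 ⇒ 20300 = 10P ⇒ P = 2030, Q = 3214.
The shock moves the curves to Qd = 13371 - 6P and Qs = 4P - 3897.
New equilibrium: 13371 - 6P = 4P - 3897 ⇒ 17268 = 10P ⇒ P = 1726.8, Q = 3010.2.

1726.80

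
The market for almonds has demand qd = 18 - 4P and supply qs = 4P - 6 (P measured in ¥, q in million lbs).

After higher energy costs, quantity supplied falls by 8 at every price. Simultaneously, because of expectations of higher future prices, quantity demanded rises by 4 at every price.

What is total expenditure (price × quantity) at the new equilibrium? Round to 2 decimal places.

Initially, 18 - 4P = 4P - 6, so 24 = 8P and P = 3, q = 6.
After the shift, demand is qd = 22 - 4P and supply is qs = 4P - 14.
New equilibrium: 22 - 4P = 4P - 14 ⇒ 36 = 8P ⇒ P = 4.5, q = 4.
New expenditure = 4.5 × 4 = 18.00.

18.00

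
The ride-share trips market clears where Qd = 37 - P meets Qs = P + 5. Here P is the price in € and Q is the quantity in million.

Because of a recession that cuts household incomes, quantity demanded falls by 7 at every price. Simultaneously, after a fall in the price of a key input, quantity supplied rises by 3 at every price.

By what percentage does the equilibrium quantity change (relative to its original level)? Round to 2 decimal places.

Initially, 37 - P = P + 5, so 32 = 2P and P = 16, Q = 21.
The new curves are Qd = 30 - P (demand) and Qs = P + 8 (supply).
Clearing the new market: 30 - P = P + 8, so P = 11 and Q = 19.
%ΔQ = (19 − 21) / 21 × 100 = -9.52%.

-9.52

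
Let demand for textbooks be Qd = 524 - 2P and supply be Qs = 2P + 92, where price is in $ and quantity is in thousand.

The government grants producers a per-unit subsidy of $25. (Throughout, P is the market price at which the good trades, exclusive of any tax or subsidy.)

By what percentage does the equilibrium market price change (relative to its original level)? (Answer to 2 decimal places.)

-11.57

Before the shock: 524 - 2P = 2P + 92 ⇒ 432 = 4P ⇒ P = 108, Q = 308.
Since sellers receive the price plus the subsidy, the effective supply curve becomes Qs = 2P + 142.
Equate the new curves: 524 - 2P = 2P + 142, giving 382 = 4P, P = 95.5, Q = 333.
%ΔP = (95.5 − 108) / 108 × 100 = -11.57%.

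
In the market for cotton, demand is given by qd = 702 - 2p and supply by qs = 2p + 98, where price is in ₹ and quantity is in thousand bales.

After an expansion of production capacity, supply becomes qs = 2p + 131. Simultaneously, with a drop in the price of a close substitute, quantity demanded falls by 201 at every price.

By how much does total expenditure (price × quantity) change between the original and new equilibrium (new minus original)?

-31170

Original equilibrium: 702 - 2p = 2p + 98 gives 604 = 4p, so p = 151 and q = 400.
With the change applied: demand qd = 501 - 2p, supply qs = 2p + 131.
Clearing the new market: 501 - 2p = 2p + 131, so p = 92.5 and q = 316.
Expenditure moves from 151×400 = 60400 to 92.5×316 = 29230; change = -31170.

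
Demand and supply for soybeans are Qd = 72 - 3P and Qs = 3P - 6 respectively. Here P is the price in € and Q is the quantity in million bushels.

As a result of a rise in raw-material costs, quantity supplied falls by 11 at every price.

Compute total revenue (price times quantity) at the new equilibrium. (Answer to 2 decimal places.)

Original equilibrium: 72 - 3P = 3P - 6 gives 78 = 6P, so P = 13 and Q = 33.
The shock moves the curves to Qd = 72 - 3P and Qs = 3P - 17.
Equate the new curves: 72 - 3P = 3P - 17, giving 89 = 6P, P = 89/6 ≈ 14.8333, Q = 27.5.
New expenditure = 14.8333 × 27.5 = 407.92.

407.92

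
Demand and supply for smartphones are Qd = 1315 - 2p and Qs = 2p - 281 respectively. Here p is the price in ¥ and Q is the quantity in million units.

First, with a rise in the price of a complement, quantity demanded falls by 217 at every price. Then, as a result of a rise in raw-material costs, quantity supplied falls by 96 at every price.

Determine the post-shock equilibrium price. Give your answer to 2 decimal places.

368.75

Solve the original market: 1315 - 2p = 2p - 281, hence p = 399 and Q = 517.
The shock moves the curves to Qd = 1098 - 2p and Qs = 2p - 377.
New equilibrium: 1098 - 2p = 2p - 377 ⇒ 1475 = 4p ⇒ p = 368.75, Q = 360.5.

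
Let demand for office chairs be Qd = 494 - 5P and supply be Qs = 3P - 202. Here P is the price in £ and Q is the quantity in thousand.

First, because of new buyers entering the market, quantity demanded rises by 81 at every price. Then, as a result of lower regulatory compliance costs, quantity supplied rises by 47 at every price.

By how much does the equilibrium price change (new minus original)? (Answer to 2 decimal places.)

+4.25

Before the shock: 494 - 5P = 3P - 202 ⇒ 696 = 8P ⇒ P = 87, Q = 59.
With the change applied: demand Qd = 575 - 5P, supply Qs = 3P - 155.
Clearing the new market: 575 - 5P = 3P - 155, so P = 91.25 and Q = 118.75.
ΔP = 91.25 − 87 = +4.25.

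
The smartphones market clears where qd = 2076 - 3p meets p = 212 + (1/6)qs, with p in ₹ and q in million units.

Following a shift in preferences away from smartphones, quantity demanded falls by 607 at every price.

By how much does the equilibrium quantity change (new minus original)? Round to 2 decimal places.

-404.67

Initially, 2076 - 3p = 6p - 1272, so 3348 = 9p and p = 372, q = 960.
The shock moves the curves to qd = 1469 - 3p and qs = 6p - 1272.
Clearing the new market: 1469 - 3p = 6p - 1272, so p = 2741/9 ≈ 304.5556 and q = 1666/3 ≈ 555.3333.
Δq = 555.3333 − 960 = -404.67.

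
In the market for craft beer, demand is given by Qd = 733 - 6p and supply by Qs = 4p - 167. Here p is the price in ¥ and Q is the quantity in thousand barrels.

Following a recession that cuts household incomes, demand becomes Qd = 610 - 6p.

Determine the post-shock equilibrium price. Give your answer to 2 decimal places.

77.70

Before the shock: 733 - 6p = 4p - 167 ⇒ 900 = 10p ⇒ p = 90, Q = 193.
The new curves are Qd = 610 - 6p (demand) and Qs = 4p - 167 (supply).
Equate the new curves: 610 - 6p = 4p - 167, giving 777 = 10p, p = 77.7, Q = 143.8.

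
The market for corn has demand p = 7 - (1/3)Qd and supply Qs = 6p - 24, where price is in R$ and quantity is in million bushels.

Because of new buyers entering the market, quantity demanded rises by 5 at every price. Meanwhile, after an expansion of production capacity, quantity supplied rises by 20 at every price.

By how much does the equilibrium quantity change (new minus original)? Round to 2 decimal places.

+10.00

Solve the original market: 21 - 3p = 6p - 24, hence p = 5 and Q = 6.
The new curves are Qd = 26 - 3p (demand) and Qs = 6p - 4 (supply).
Clearing the new market: 26 - 3p = 6p - 4, so p = 10/3 ≈ 3.3333 and Q = 16.
ΔQ = 16 − 6 = +10.00.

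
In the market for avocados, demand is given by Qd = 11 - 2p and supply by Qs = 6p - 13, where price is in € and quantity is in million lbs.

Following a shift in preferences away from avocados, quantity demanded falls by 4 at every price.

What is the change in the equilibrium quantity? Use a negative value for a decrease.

Initially, 11 - 2p = 6p - 13, so 24 = 8p and p = 3, Q = 5.
The new curves are Qd = 7 - 2p (demand) and Qs = 6p - 13 (supply).
New equilibrium: 7 - 2p = 6p - 13 ⇒ 20 = 8p ⇒ p = 2.5, Q = 2.
ΔQ = 2 − 5 = -3.

-3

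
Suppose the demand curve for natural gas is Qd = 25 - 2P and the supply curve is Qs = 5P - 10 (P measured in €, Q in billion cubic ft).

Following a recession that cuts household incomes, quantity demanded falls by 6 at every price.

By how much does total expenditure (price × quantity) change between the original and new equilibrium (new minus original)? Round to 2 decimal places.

-30.61

Original equilibrium: 25 - 2P = 5P - 10 gives 35 = 7P, so P = 5 and Q = 15.
The new curves are Qd = 19 - 2P (demand) and Qs = 5P - 10 (supply).
Equate the new curves: 19 - 2P = 5P - 10, giving 29 = 7P, P = 29/7 ≈ 4.1429, Q = 75/7 ≈ 10.7143.
Expenditure moves from 5×15 = 75 to 4.1429×10.7143 = 44.3878; change = -30.61.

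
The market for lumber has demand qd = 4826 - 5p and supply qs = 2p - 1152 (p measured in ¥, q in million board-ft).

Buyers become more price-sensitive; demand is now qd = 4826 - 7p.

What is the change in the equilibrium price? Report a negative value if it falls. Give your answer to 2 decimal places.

-189.78

Before the shock: 4826 - 5p = 2p - 1152 ⇒ 5978 = 7p ⇒ p = 854, q = 556.
After the shift, demand is qd = 4826 - 7p and supply is qs = 2p - 1152.
Equate the new curves: 4826 - 7p = 2p - 1152, giving 5978 = 9p, p = 5978/9 ≈ 664.2222, q = 1588/9 ≈ 176.4444.
Δp = 664.2222 − 854 = -189.78.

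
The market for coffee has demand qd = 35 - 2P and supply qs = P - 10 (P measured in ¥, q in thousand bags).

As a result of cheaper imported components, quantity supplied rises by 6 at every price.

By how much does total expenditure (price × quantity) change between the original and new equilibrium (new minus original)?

Solve the original market: 35 - 2P = P - 10, hence P = 15 and q = 5.
With the change applied: demand qd = 35 - 2P, supply qs = P - 4.
Setting them equal: 35 - 2P = P - 4 → 39 = 3P, so P = 13 and q = 9.
Expenditure moves from 15×5 = 75 to 13×9 = 117; change = +42.

+42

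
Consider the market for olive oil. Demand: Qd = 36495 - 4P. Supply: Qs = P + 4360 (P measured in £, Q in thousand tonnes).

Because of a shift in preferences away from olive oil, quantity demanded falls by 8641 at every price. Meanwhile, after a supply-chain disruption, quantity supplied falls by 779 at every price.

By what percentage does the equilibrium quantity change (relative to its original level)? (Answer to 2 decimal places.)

-21.80

Initially, 36495 - 4P = P + 4360, so 32135 = 5P and P = 6427, Q = 10787.
After the shift, demand is Qd = 27854 - 4P and supply is Qs = P + 3581.
Equate the new curves: 27854 - 4P = P + 3581, giving 24273 = 5P, P = 4854.6, Q = 8435.6.
%ΔQ = (8435.6 − 10787) / 10787 × 100 = -21.80%.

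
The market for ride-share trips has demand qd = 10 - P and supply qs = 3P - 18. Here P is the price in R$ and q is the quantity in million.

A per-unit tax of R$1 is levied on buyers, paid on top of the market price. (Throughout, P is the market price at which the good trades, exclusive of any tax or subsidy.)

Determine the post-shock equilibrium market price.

Initially, 10 - P = 3P - 18, so 28 = 4P and P = 7, q = 3.
Since buyers pay the price plus the tax, the effective demand curve becomes qd = 9 - P.
Equate the new curves: 9 - P = 3P - 18, giving 27 = 4P, P = 6.75, q = 2.25.

6.75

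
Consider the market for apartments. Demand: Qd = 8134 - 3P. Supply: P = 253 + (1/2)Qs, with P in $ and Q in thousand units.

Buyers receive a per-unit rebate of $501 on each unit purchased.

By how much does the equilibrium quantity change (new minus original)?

Initially, 8134 - 3P = 2P - 506, so 8640 = 5P and P = 1728, Q = 2950.
Since buyers' out-of-pocket price is the market price minus the rebate, the effective demand curve becomes Qd = 9637 - 3P.
Setting them equal: 9637 - 3P = 2P - 506 → 10143 = 5P, so P = 2028.6 and Q = 3551.2.
ΔQ = 3551.2 − 2950 = +601.2.

+601.2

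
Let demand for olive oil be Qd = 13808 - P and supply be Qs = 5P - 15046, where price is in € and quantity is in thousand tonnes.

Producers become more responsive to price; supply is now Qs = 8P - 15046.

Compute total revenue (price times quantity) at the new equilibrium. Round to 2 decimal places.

Before the shock: 13808 - P = 5P - 15046 ⇒ 28854 = 6P ⇒ P = 4809, Q = 8999.
The new curves are Qd = 13808 - P (demand) and Qs = 8P - 15046 (supply).
Clearing the new market: 13808 - P = 8P - 15046, so P = 3206 and Q = 10602.
New expenditure = 3206 × 10602 = 33990012.00.

33990012.00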